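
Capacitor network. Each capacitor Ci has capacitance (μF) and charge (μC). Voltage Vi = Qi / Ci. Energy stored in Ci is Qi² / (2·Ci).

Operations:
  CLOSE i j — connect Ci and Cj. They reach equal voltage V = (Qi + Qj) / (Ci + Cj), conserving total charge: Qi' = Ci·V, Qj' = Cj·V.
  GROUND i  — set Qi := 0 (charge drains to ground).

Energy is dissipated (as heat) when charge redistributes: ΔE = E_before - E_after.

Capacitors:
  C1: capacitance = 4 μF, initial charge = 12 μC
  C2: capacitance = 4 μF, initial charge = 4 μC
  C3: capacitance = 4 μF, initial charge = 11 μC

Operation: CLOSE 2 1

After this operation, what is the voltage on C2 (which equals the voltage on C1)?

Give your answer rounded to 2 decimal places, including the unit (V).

Answer: 2.00 V

Derivation:
Initial: C1(4μF, Q=12μC, V=3.00V), C2(4μF, Q=4μC, V=1.00V), C3(4μF, Q=11μC, V=2.75V)
Op 1: CLOSE 2-1: Q_total=16.00, C_total=8.00, V=2.00; Q2=8.00, Q1=8.00; dissipated=4.000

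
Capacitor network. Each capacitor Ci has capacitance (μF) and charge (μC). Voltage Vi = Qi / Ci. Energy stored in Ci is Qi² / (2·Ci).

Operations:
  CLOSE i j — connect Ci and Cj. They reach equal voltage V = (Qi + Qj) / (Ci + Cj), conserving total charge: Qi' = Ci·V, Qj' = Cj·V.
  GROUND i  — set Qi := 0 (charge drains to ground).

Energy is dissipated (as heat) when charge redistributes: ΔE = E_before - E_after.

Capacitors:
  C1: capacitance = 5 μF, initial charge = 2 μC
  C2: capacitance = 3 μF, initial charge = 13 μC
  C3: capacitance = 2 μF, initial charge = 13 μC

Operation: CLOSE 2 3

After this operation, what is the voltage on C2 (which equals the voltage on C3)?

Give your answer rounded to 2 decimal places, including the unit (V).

Answer: 5.20 V

Derivation:
Initial: C1(5μF, Q=2μC, V=0.40V), C2(3μF, Q=13μC, V=4.33V), C3(2μF, Q=13μC, V=6.50V)
Op 1: CLOSE 2-3: Q_total=26.00, C_total=5.00, V=5.20; Q2=15.60, Q3=10.40; dissipated=2.817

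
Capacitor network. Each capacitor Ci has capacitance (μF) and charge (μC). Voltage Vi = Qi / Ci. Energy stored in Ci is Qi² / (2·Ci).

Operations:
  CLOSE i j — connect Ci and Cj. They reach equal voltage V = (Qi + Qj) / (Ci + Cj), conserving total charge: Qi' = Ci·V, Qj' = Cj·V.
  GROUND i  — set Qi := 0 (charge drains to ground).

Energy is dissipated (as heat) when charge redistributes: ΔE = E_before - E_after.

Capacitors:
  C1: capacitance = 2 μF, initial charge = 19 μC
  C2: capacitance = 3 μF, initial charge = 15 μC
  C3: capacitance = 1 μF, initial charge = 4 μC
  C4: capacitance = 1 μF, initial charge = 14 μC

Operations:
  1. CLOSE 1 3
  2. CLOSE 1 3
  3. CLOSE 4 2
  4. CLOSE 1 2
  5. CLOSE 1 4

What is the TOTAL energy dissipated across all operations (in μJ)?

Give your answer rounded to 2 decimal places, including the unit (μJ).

Initial: C1(2μF, Q=19μC, V=9.50V), C2(3μF, Q=15μC, V=5.00V), C3(1μF, Q=4μC, V=4.00V), C4(1μF, Q=14μC, V=14.00V)
Op 1: CLOSE 1-3: Q_total=23.00, C_total=3.00, V=7.67; Q1=15.33, Q3=7.67; dissipated=10.083
Op 2: CLOSE 1-3: Q_total=23.00, C_total=3.00, V=7.67; Q1=15.33, Q3=7.67; dissipated=0.000
Op 3: CLOSE 4-2: Q_total=29.00, C_total=4.00, V=7.25; Q4=7.25, Q2=21.75; dissipated=30.375
Op 4: CLOSE 1-2: Q_total=37.08, C_total=5.00, V=7.42; Q1=14.83, Q2=22.25; dissipated=0.104
Op 5: CLOSE 1-4: Q_total=22.08, C_total=3.00, V=7.36; Q1=14.72, Q4=7.36; dissipated=0.009
Total dissipated: 40.572 μJ

Answer: 40.57 μJ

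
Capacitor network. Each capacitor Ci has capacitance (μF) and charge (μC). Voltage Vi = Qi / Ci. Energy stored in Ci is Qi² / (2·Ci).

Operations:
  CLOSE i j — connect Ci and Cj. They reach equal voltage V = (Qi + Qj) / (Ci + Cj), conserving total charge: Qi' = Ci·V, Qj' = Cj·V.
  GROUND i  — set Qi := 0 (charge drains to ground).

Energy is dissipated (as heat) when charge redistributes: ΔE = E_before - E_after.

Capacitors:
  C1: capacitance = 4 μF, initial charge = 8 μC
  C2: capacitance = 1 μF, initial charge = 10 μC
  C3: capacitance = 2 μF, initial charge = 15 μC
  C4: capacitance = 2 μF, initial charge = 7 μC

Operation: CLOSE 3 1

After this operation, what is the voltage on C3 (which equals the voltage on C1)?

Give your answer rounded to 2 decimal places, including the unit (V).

Answer: 3.83 V

Derivation:
Initial: C1(4μF, Q=8μC, V=2.00V), C2(1μF, Q=10μC, V=10.00V), C3(2μF, Q=15μC, V=7.50V), C4(2μF, Q=7μC, V=3.50V)
Op 1: CLOSE 3-1: Q_total=23.00, C_total=6.00, V=3.83; Q3=7.67, Q1=15.33; dissipated=20.167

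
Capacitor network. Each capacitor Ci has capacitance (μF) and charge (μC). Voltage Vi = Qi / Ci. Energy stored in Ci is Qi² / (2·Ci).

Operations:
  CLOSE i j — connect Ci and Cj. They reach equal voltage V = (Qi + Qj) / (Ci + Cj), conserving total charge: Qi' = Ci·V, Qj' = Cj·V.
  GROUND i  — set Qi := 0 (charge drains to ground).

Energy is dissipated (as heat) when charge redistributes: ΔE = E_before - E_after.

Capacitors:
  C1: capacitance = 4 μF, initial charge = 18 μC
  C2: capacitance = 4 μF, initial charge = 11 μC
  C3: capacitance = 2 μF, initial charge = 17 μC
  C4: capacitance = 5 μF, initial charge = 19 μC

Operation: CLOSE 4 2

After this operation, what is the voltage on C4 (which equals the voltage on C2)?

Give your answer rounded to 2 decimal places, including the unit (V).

Answer: 3.33 V

Derivation:
Initial: C1(4μF, Q=18μC, V=4.50V), C2(4μF, Q=11μC, V=2.75V), C3(2μF, Q=17μC, V=8.50V), C4(5μF, Q=19μC, V=3.80V)
Op 1: CLOSE 4-2: Q_total=30.00, C_total=9.00, V=3.33; Q4=16.67, Q2=13.33; dissipated=1.225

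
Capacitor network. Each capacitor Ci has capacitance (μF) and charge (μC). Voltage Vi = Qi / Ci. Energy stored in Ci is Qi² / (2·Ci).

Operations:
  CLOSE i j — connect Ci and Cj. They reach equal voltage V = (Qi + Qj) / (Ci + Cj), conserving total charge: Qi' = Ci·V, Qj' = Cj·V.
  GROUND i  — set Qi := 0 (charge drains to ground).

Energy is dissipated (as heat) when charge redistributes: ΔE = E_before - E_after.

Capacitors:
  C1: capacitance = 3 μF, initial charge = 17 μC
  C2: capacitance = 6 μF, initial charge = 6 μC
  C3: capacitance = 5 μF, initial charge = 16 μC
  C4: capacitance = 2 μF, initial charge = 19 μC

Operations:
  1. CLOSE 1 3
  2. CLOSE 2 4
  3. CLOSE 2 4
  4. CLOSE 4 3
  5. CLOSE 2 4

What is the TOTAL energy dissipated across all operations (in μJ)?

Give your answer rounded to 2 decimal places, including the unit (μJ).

Initial: C1(3μF, Q=17μC, V=5.67V), C2(6μF, Q=6μC, V=1.00V), C3(5μF, Q=16μC, V=3.20V), C4(2μF, Q=19μC, V=9.50V)
Op 1: CLOSE 1-3: Q_total=33.00, C_total=8.00, V=4.12; Q1=12.38, Q3=20.62; dissipated=5.704
Op 2: CLOSE 2-4: Q_total=25.00, C_total=8.00, V=3.12; Q2=18.75, Q4=6.25; dissipated=54.188
Op 3: CLOSE 2-4: Q_total=25.00, C_total=8.00, V=3.12; Q2=18.75, Q4=6.25; dissipated=0.000
Op 4: CLOSE 4-3: Q_total=26.88, C_total=7.00, V=3.84; Q4=7.68, Q3=19.20; dissipated=0.714
Op 5: CLOSE 2-4: Q_total=26.43, C_total=8.00, V=3.30; Q2=19.82, Q4=6.61; dissipated=0.383
Total dissipated: 60.989 μJ

Answer: 60.99 μJ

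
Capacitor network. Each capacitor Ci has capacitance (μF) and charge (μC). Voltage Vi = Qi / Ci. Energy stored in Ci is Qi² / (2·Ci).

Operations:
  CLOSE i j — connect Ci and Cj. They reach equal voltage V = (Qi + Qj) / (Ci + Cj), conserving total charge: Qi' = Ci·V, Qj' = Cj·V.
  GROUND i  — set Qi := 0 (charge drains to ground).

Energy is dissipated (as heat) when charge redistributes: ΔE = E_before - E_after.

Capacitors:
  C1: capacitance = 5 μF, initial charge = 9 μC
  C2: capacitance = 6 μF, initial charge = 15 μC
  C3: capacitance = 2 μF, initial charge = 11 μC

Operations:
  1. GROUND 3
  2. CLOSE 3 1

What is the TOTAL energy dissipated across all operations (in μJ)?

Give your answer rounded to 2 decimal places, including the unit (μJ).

Initial: C1(5μF, Q=9μC, V=1.80V), C2(6μF, Q=15μC, V=2.50V), C3(2μF, Q=11μC, V=5.50V)
Op 1: GROUND 3: Q3=0; energy lost=30.250
Op 2: CLOSE 3-1: Q_total=9.00, C_total=7.00, V=1.29; Q3=2.57, Q1=6.43; dissipated=2.314
Total dissipated: 32.564 μJ

Answer: 32.56 μJ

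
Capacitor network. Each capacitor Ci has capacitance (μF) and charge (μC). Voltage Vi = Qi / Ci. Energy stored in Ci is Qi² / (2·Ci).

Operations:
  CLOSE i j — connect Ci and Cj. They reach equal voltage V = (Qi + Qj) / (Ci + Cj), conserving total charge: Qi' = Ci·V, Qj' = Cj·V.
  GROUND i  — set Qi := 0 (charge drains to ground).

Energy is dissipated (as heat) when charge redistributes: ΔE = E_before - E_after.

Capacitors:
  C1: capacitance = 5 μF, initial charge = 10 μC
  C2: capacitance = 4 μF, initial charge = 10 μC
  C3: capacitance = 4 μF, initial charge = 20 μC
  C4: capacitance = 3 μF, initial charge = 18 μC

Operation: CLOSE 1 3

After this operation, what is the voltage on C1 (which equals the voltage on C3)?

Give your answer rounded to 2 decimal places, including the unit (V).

Initial: C1(5μF, Q=10μC, V=2.00V), C2(4μF, Q=10μC, V=2.50V), C3(4μF, Q=20μC, V=5.00V), C4(3μF, Q=18μC, V=6.00V)
Op 1: CLOSE 1-3: Q_total=30.00, C_total=9.00, V=3.33; Q1=16.67, Q3=13.33; dissipated=10.000

Answer: 3.33 V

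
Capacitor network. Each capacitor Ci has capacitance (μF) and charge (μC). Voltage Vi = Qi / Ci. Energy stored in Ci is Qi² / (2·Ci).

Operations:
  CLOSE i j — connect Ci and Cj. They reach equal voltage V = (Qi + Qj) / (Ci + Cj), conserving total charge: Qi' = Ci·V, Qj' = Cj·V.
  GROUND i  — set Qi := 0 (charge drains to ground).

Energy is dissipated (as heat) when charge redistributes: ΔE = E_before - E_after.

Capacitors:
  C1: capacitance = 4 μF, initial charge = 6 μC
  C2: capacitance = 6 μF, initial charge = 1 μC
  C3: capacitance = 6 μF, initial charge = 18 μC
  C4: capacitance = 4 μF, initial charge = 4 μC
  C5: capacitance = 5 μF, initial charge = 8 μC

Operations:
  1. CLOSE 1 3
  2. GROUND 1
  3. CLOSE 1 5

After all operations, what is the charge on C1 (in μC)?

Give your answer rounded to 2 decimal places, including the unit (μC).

Initial: C1(4μF, Q=6μC, V=1.50V), C2(6μF, Q=1μC, V=0.17V), C3(6μF, Q=18μC, V=3.00V), C4(4μF, Q=4μC, V=1.00V), C5(5μF, Q=8μC, V=1.60V)
Op 1: CLOSE 1-3: Q_total=24.00, C_total=10.00, V=2.40; Q1=9.60, Q3=14.40; dissipated=2.700
Op 2: GROUND 1: Q1=0; energy lost=11.520
Op 3: CLOSE 1-5: Q_total=8.00, C_total=9.00, V=0.89; Q1=3.56, Q5=4.44; dissipated=2.844
Final charges: Q1=3.56, Q2=1.00, Q3=14.40, Q4=4.00, Q5=4.44

Answer: 3.56 μC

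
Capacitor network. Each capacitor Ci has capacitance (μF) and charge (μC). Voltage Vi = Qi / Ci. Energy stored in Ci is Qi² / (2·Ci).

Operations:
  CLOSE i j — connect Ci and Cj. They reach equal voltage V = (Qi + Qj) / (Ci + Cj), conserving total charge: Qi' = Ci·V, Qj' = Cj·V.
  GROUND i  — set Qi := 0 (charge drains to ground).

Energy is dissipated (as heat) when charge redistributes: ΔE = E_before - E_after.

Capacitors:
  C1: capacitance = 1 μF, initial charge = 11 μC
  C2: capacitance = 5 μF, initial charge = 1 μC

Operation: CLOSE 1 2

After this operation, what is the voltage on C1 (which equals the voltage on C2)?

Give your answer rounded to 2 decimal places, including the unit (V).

Answer: 2.00 V

Derivation:
Initial: C1(1μF, Q=11μC, V=11.00V), C2(5μF, Q=1μC, V=0.20V)
Op 1: CLOSE 1-2: Q_total=12.00, C_total=6.00, V=2.00; Q1=2.00, Q2=10.00; dissipated=48.600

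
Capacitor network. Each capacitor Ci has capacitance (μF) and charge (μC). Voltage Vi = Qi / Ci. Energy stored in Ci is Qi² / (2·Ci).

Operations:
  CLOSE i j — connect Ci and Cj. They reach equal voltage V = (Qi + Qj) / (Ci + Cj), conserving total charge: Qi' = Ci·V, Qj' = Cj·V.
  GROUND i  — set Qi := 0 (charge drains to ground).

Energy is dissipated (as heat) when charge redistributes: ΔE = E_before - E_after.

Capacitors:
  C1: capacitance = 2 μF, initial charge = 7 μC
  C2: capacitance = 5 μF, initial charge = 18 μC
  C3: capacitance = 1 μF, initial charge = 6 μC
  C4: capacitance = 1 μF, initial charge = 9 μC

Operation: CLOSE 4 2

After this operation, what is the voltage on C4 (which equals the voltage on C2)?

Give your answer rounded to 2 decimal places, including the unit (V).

Initial: C1(2μF, Q=7μC, V=3.50V), C2(5μF, Q=18μC, V=3.60V), C3(1μF, Q=6μC, V=6.00V), C4(1μF, Q=9μC, V=9.00V)
Op 1: CLOSE 4-2: Q_total=27.00, C_total=6.00, V=4.50; Q4=4.50, Q2=22.50; dissipated=12.150

Answer: 4.50 V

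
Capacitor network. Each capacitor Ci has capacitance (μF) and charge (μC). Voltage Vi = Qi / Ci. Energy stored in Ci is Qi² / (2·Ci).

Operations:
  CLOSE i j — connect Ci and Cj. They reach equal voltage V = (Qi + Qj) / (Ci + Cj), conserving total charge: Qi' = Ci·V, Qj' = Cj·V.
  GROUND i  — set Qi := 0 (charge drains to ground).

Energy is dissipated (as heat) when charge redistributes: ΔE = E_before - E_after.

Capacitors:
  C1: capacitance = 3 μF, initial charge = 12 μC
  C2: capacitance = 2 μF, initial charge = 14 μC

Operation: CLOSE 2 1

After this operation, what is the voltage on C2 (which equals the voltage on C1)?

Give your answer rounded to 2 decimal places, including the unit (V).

Answer: 5.20 V

Derivation:
Initial: C1(3μF, Q=12μC, V=4.00V), C2(2μF, Q=14μC, V=7.00V)
Op 1: CLOSE 2-1: Q_total=26.00, C_total=5.00, V=5.20; Q2=10.40, Q1=15.60; dissipated=5.400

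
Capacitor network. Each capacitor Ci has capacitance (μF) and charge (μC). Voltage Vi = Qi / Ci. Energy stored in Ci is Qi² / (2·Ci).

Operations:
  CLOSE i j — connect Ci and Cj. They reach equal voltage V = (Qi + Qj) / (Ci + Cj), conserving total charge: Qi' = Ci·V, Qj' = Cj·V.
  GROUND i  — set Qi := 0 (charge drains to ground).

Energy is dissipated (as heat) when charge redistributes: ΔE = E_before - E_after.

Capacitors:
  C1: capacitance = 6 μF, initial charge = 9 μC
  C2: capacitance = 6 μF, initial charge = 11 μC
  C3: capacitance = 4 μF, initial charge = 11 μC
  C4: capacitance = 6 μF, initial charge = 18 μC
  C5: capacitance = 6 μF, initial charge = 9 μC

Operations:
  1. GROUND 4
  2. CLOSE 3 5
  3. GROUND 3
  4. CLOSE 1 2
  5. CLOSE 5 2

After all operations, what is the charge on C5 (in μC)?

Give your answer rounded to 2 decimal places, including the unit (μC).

Initial: C1(6μF, Q=9μC, V=1.50V), C2(6μF, Q=11μC, V=1.83V), C3(4μF, Q=11μC, V=2.75V), C4(6μF, Q=18μC, V=3.00V), C5(6μF, Q=9μC, V=1.50V)
Op 1: GROUND 4: Q4=0; energy lost=27.000
Op 2: CLOSE 3-5: Q_total=20.00, C_total=10.00, V=2.00; Q3=8.00, Q5=12.00; dissipated=1.875
Op 3: GROUND 3: Q3=0; energy lost=8.000
Op 4: CLOSE 1-2: Q_total=20.00, C_total=12.00, V=1.67; Q1=10.00, Q2=10.00; dissipated=0.167
Op 5: CLOSE 5-2: Q_total=22.00, C_total=12.00, V=1.83; Q5=11.00, Q2=11.00; dissipated=0.167
Final charges: Q1=10.00, Q2=11.00, Q3=0.00, Q4=0.00, Q5=11.00

Answer: 11.00 μC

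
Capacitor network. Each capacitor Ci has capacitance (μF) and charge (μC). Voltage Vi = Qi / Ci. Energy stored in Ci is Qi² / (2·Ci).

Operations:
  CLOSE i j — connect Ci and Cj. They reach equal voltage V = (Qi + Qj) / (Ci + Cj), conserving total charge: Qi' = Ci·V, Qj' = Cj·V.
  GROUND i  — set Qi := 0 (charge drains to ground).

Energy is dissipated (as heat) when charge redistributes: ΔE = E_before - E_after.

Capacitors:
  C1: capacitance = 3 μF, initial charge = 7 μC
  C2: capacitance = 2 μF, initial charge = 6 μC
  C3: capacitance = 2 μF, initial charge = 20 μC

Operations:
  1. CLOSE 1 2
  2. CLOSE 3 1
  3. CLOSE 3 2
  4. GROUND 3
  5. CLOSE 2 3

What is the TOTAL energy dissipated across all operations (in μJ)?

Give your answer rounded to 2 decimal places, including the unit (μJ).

Initial: C1(3μF, Q=7μC, V=2.33V), C2(2μF, Q=6μC, V=3.00V), C3(2μF, Q=20μC, V=10.00V)
Op 1: CLOSE 1-2: Q_total=13.00, C_total=5.00, V=2.60; Q1=7.80, Q2=5.20; dissipated=0.267
Op 2: CLOSE 3-1: Q_total=27.80, C_total=5.00, V=5.56; Q3=11.12, Q1=16.68; dissipated=32.856
Op 3: CLOSE 3-2: Q_total=16.32, C_total=4.00, V=4.08; Q3=8.16, Q2=8.16; dissipated=4.381
Op 4: GROUND 3: Q3=0; energy lost=16.646
Op 5: CLOSE 2-3: Q_total=8.16, C_total=4.00, V=2.04; Q2=4.08, Q3=4.08; dissipated=8.323
Total dissipated: 62.473 μJ

Answer: 62.47 μJ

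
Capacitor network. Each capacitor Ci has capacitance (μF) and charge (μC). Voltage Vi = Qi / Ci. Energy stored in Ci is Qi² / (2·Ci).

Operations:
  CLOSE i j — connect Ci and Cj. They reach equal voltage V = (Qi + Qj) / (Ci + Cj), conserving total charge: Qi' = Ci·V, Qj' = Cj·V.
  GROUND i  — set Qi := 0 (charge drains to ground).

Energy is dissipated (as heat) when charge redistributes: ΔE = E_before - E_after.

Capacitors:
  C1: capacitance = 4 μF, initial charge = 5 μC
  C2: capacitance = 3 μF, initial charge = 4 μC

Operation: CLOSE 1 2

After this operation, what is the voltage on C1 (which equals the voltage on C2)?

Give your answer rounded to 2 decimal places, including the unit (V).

Answer: 1.29 V

Derivation:
Initial: C1(4μF, Q=5μC, V=1.25V), C2(3μF, Q=4μC, V=1.33V)
Op 1: CLOSE 1-2: Q_total=9.00, C_total=7.00, V=1.29; Q1=5.14, Q2=3.86; dissipated=0.006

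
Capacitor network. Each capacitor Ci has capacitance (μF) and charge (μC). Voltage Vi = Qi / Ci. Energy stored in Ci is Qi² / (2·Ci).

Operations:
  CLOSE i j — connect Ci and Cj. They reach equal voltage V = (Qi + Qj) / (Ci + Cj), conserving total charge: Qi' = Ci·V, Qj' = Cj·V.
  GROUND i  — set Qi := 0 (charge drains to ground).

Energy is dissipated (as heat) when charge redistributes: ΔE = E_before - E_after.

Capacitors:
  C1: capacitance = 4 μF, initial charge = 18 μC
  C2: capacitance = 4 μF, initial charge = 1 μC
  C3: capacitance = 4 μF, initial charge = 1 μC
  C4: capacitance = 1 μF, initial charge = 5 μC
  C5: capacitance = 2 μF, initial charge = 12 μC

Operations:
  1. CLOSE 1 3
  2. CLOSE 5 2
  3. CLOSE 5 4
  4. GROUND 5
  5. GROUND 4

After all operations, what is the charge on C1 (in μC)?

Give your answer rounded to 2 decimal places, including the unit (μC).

Answer: 9.50 μC

Derivation:
Initial: C1(4μF, Q=18μC, V=4.50V), C2(4μF, Q=1μC, V=0.25V), C3(4μF, Q=1μC, V=0.25V), C4(1μF, Q=5μC, V=5.00V), C5(2μF, Q=12μC, V=6.00V)
Op 1: CLOSE 1-3: Q_total=19.00, C_total=8.00, V=2.38; Q1=9.50, Q3=9.50; dissipated=18.062
Op 2: CLOSE 5-2: Q_total=13.00, C_total=6.00, V=2.17; Q5=4.33, Q2=8.67; dissipated=22.042
Op 3: CLOSE 5-4: Q_total=9.33, C_total=3.00, V=3.11; Q5=6.22, Q4=3.11; dissipated=2.676
Op 4: GROUND 5: Q5=0; energy lost=9.679
Op 5: GROUND 4: Q4=0; energy lost=4.840
Final charges: Q1=9.50, Q2=8.67, Q3=9.50, Q4=0.00, Q5=0.00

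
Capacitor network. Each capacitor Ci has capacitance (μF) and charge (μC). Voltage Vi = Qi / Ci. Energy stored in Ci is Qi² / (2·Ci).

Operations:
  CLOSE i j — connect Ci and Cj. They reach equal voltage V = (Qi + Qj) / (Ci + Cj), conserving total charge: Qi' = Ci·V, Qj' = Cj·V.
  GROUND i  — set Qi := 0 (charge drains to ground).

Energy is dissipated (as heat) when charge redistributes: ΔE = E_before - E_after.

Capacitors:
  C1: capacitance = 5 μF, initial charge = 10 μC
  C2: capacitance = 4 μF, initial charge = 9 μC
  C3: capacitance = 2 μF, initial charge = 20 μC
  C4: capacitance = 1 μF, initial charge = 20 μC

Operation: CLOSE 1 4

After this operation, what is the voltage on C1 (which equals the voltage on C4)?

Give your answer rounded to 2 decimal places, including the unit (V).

Answer: 5.00 V

Derivation:
Initial: C1(5μF, Q=10μC, V=2.00V), C2(4μF, Q=9μC, V=2.25V), C3(2μF, Q=20μC, V=10.00V), C4(1μF, Q=20μC, V=20.00V)
Op 1: CLOSE 1-4: Q_total=30.00, C_total=6.00, V=5.00; Q1=25.00, Q4=5.00; dissipated=135.000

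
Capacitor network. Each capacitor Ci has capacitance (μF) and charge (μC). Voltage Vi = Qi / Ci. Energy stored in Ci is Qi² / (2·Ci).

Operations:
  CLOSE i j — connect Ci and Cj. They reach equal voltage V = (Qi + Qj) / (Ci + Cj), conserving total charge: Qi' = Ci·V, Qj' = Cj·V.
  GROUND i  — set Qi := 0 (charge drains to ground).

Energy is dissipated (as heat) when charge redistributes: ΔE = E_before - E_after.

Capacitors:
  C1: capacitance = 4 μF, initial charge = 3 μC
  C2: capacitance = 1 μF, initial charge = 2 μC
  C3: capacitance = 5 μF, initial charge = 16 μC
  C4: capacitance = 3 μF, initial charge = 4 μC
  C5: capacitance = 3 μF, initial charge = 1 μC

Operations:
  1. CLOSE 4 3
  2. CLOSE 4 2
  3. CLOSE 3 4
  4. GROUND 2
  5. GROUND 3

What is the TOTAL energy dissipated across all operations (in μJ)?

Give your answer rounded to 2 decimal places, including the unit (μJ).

Initial: C1(4μF, Q=3μC, V=0.75V), C2(1μF, Q=2μC, V=2.00V), C3(5μF, Q=16μC, V=3.20V), C4(3μF, Q=4μC, V=1.33V), C5(3μF, Q=1μC, V=0.33V)
Op 1: CLOSE 4-3: Q_total=20.00, C_total=8.00, V=2.50; Q4=7.50, Q3=12.50; dissipated=3.267
Op 2: CLOSE 4-2: Q_total=9.50, C_total=4.00, V=2.38; Q4=7.12, Q2=2.38; dissipated=0.094
Op 3: CLOSE 3-4: Q_total=19.62, C_total=8.00, V=2.45; Q3=12.27, Q4=7.36; dissipated=0.015
Op 4: GROUND 2: Q2=0; energy lost=2.820
Op 5: GROUND 3: Q3=0; energy lost=15.045
Total dissipated: 21.240 μJ

Answer: 21.24 μJ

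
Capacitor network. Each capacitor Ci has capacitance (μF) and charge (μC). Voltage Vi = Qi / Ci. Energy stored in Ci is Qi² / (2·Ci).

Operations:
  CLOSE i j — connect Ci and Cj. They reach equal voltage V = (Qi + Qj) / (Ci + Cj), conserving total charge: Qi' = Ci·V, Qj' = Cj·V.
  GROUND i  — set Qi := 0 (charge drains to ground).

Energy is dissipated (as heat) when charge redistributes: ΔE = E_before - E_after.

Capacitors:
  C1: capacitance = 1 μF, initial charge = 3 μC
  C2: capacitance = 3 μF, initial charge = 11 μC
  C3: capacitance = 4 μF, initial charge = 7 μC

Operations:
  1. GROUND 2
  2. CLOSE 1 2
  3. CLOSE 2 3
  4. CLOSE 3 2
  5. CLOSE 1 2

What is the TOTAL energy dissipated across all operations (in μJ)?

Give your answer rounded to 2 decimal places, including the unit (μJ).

Answer: 24.52 μJ

Derivation:
Initial: C1(1μF, Q=3μC, V=3.00V), C2(3μF, Q=11μC, V=3.67V), C3(4μF, Q=7μC, V=1.75V)
Op 1: GROUND 2: Q2=0; energy lost=20.167
Op 2: CLOSE 1-2: Q_total=3.00, C_total=4.00, V=0.75; Q1=0.75, Q2=2.25; dissipated=3.375
Op 3: CLOSE 2-3: Q_total=9.25, C_total=7.00, V=1.32; Q2=3.96, Q3=5.29; dissipated=0.857
Op 4: CLOSE 3-2: Q_total=9.25, C_total=7.00, V=1.32; Q3=5.29, Q2=3.96; dissipated=0.000
Op 5: CLOSE 1-2: Q_total=4.71, C_total=4.00, V=1.18; Q1=1.18, Q2=3.54; dissipated=0.122
Total dissipated: 24.521 μJ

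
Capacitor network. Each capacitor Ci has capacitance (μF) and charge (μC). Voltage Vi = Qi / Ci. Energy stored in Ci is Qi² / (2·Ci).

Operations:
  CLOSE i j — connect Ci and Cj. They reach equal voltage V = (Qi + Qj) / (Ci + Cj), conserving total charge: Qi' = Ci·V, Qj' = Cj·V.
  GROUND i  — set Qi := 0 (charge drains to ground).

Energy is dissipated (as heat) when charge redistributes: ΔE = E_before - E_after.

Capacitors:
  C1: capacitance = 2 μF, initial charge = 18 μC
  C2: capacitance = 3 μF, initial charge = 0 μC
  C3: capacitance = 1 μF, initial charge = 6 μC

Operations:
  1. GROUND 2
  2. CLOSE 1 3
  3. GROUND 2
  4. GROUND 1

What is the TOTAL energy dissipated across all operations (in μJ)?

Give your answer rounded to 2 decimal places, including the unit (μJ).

Answer: 67.00 μJ

Derivation:
Initial: C1(2μF, Q=18μC, V=9.00V), C2(3μF, Q=0μC, V=0.00V), C3(1μF, Q=6μC, V=6.00V)
Op 1: GROUND 2: Q2=0; energy lost=0.000
Op 2: CLOSE 1-3: Q_total=24.00, C_total=3.00, V=8.00; Q1=16.00, Q3=8.00; dissipated=3.000
Op 3: GROUND 2: Q2=0; energy lost=0.000
Op 4: GROUND 1: Q1=0; energy lost=64.000
Total dissipated: 67.000 μJ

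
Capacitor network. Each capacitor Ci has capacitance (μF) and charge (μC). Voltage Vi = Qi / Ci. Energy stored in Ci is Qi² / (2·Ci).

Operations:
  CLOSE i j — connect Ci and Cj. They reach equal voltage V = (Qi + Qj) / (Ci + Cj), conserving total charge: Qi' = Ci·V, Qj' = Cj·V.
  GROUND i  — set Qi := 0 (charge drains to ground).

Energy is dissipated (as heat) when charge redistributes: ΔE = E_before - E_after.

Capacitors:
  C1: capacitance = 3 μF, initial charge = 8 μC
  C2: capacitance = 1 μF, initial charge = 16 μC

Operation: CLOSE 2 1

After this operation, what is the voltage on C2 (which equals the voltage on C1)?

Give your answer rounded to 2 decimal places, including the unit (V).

Initial: C1(3μF, Q=8μC, V=2.67V), C2(1μF, Q=16μC, V=16.00V)
Op 1: CLOSE 2-1: Q_total=24.00, C_total=4.00, V=6.00; Q2=6.00, Q1=18.00; dissipated=66.667

Answer: 6.00 V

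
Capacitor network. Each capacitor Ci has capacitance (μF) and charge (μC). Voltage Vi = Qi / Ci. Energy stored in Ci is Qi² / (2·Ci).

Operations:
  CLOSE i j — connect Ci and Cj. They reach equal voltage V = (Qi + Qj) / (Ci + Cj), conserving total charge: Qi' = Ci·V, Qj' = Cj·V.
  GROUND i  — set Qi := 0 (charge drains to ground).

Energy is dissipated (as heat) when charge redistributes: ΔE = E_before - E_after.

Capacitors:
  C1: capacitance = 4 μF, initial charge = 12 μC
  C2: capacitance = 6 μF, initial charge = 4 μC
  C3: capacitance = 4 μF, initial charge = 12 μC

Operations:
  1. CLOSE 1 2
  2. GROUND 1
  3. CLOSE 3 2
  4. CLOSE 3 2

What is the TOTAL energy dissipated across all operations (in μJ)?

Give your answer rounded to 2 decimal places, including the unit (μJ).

Answer: 14.01 μJ

Derivation:
Initial: C1(4μF, Q=12μC, V=3.00V), C2(6μF, Q=4μC, V=0.67V), C3(4μF, Q=12μC, V=3.00V)
Op 1: CLOSE 1-2: Q_total=16.00, C_total=10.00, V=1.60; Q1=6.40, Q2=9.60; dissipated=6.533
Op 2: GROUND 1: Q1=0; energy lost=5.120
Op 3: CLOSE 3-2: Q_total=21.60, C_total=10.00, V=2.16; Q3=8.64, Q2=12.96; dissipated=2.352
Op 4: CLOSE 3-2: Q_total=21.60, C_total=10.00, V=2.16; Q3=8.64, Q2=12.96; dissipated=0.000
Total dissipated: 14.005 μJ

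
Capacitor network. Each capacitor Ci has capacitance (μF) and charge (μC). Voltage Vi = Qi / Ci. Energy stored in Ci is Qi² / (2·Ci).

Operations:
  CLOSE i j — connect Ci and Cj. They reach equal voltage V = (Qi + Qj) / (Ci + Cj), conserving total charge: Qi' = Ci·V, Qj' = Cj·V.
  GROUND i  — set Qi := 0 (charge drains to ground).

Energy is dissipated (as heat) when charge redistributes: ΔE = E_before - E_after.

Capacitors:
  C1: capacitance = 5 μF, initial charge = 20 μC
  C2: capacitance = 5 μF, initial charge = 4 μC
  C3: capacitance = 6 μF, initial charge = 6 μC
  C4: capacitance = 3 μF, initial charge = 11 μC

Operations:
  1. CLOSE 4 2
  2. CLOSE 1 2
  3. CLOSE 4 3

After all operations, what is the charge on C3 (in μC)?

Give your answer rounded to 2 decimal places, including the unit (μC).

Initial: C1(5μF, Q=20μC, V=4.00V), C2(5μF, Q=4μC, V=0.80V), C3(6μF, Q=6μC, V=1.00V), C4(3μF, Q=11μC, V=3.67V)
Op 1: CLOSE 4-2: Q_total=15.00, C_total=8.00, V=1.88; Q4=5.62, Q2=9.38; dissipated=7.704
Op 2: CLOSE 1-2: Q_total=29.38, C_total=10.00, V=2.94; Q1=14.69, Q2=14.69; dissipated=5.645
Op 3: CLOSE 4-3: Q_total=11.62, C_total=9.00, V=1.29; Q4=3.88, Q3=7.75; dissipated=0.766
Final charges: Q1=14.69, Q2=14.69, Q3=7.75, Q4=3.88

Answer: 7.75 μC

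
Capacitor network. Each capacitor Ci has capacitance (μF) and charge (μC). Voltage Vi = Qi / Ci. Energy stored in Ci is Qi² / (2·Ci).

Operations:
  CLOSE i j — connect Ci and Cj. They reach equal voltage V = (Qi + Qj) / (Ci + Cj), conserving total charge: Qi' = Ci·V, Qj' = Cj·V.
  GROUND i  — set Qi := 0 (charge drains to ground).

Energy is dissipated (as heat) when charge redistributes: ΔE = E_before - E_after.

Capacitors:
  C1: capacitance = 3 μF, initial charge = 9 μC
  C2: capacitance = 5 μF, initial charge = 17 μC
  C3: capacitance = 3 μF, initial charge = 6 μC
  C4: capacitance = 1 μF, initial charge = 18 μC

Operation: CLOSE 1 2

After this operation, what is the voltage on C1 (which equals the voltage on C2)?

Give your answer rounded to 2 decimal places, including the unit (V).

Initial: C1(3μF, Q=9μC, V=3.00V), C2(5μF, Q=17μC, V=3.40V), C3(3μF, Q=6μC, V=2.00V), C4(1μF, Q=18μC, V=18.00V)
Op 1: CLOSE 1-2: Q_total=26.00, C_total=8.00, V=3.25; Q1=9.75, Q2=16.25; dissipated=0.150

Answer: 3.25 V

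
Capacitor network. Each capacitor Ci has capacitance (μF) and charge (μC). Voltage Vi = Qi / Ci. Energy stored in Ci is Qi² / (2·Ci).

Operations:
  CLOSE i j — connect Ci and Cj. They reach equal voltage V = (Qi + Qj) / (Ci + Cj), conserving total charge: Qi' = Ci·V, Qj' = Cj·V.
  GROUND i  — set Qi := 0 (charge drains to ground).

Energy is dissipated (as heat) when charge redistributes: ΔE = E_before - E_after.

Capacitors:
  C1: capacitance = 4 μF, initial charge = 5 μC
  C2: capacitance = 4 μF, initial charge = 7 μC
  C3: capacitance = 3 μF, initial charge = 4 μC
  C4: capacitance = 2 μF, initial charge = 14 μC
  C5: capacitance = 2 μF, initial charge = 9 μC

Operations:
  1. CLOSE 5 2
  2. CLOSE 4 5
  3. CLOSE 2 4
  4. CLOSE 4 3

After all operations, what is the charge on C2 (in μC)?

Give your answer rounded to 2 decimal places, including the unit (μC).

Initial: C1(4μF, Q=5μC, V=1.25V), C2(4μF, Q=7μC, V=1.75V), C3(3μF, Q=4μC, V=1.33V), C4(2μF, Q=14μC, V=7.00V), C5(2μF, Q=9μC, V=4.50V)
Op 1: CLOSE 5-2: Q_total=16.00, C_total=6.00, V=2.67; Q5=5.33, Q2=10.67; dissipated=5.042
Op 2: CLOSE 4-5: Q_total=19.33, C_total=4.00, V=4.83; Q4=9.67, Q5=9.67; dissipated=9.389
Op 3: CLOSE 2-4: Q_total=20.33, C_total=6.00, V=3.39; Q2=13.56, Q4=6.78; dissipated=3.130
Op 4: CLOSE 4-3: Q_total=10.78, C_total=5.00, V=2.16; Q4=4.31, Q3=6.47; dissipated=2.535
Final charges: Q1=5.00, Q2=13.56, Q3=6.47, Q4=4.31, Q5=9.67

Answer: 13.56 μC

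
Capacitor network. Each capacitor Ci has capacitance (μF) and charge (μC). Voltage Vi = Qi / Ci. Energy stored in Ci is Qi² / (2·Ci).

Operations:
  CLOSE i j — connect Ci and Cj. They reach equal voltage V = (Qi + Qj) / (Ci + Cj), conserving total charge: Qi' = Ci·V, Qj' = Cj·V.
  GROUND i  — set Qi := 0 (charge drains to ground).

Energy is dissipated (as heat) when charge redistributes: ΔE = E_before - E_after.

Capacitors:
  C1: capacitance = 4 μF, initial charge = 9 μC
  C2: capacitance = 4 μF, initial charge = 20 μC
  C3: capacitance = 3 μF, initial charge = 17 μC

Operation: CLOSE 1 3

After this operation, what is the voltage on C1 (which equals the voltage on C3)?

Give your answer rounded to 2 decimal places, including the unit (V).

Initial: C1(4μF, Q=9μC, V=2.25V), C2(4μF, Q=20μC, V=5.00V), C3(3μF, Q=17μC, V=5.67V)
Op 1: CLOSE 1-3: Q_total=26.00, C_total=7.00, V=3.71; Q1=14.86, Q3=11.14; dissipated=10.006

Answer: 3.71 V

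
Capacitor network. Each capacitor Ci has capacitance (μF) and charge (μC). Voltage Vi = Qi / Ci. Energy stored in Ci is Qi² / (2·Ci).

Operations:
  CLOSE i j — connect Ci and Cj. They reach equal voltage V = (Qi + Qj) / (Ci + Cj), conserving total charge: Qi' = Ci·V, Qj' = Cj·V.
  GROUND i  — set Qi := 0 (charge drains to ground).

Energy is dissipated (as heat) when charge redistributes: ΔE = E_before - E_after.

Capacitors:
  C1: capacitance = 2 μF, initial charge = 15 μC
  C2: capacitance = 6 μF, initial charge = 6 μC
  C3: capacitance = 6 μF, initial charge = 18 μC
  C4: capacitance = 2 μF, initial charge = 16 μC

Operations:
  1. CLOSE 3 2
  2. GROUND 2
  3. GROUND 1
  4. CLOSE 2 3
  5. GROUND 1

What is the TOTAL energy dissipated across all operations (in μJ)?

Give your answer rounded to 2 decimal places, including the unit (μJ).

Answer: 80.25 μJ

Derivation:
Initial: C1(2μF, Q=15μC, V=7.50V), C2(6μF, Q=6μC, V=1.00V), C3(6μF, Q=18μC, V=3.00V), C4(2μF, Q=16μC, V=8.00V)
Op 1: CLOSE 3-2: Q_total=24.00, C_total=12.00, V=2.00; Q3=12.00, Q2=12.00; dissipated=6.000
Op 2: GROUND 2: Q2=0; energy lost=12.000
Op 3: GROUND 1: Q1=0; energy lost=56.250
Op 4: CLOSE 2-3: Q_total=12.00, C_total=12.00, V=1.00; Q2=6.00, Q3=6.00; dissipated=6.000
Op 5: GROUND 1: Q1=0; energy lost=0.000
Total dissipated: 80.250 μJ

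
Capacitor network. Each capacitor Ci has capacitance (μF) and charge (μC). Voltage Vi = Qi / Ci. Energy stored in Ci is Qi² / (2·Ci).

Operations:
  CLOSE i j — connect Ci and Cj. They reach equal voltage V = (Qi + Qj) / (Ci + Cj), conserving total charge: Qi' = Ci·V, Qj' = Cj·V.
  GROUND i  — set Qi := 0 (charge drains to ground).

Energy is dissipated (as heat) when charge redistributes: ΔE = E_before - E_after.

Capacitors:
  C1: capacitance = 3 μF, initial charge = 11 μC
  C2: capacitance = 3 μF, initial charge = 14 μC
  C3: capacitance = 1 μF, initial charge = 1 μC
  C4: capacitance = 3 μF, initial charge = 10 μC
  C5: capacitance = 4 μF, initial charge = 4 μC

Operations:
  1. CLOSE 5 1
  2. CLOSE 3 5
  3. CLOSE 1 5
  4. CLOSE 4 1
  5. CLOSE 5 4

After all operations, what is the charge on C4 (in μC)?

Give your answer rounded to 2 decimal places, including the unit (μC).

Initial: C1(3μF, Q=11μC, V=3.67V), C2(3μF, Q=14μC, V=4.67V), C3(1μF, Q=1μC, V=1.00V), C4(3μF, Q=10μC, V=3.33V), C5(4μF, Q=4μC, V=1.00V)
Op 1: CLOSE 5-1: Q_total=15.00, C_total=7.00, V=2.14; Q5=8.57, Q1=6.43; dissipated=6.095
Op 2: CLOSE 3-5: Q_total=9.57, C_total=5.00, V=1.91; Q3=1.91, Q5=7.66; dissipated=0.522
Op 3: CLOSE 1-5: Q_total=14.09, C_total=7.00, V=2.01; Q1=6.04, Q5=8.05; dissipated=0.045
Op 4: CLOSE 4-1: Q_total=16.04, C_total=6.00, V=2.67; Q4=8.02, Q1=8.02; dissipated=1.309
Op 5: CLOSE 5-4: Q_total=16.07, C_total=7.00, V=2.30; Q5=9.18, Q4=6.89; dissipated=0.374
Final charges: Q1=8.02, Q2=14.00, Q3=1.91, Q4=6.89, Q5=9.18

Answer: 6.89 μC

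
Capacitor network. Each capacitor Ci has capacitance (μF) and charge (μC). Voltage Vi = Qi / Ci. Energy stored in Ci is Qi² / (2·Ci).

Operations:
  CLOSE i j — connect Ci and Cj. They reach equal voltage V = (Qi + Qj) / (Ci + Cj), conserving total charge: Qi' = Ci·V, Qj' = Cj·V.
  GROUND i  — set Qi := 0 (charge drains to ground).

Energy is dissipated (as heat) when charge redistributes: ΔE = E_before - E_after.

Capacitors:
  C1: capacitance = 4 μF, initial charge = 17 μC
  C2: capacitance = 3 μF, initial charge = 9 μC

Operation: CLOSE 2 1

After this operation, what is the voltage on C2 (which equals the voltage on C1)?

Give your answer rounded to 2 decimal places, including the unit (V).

Answer: 3.71 V

Derivation:
Initial: C1(4μF, Q=17μC, V=4.25V), C2(3μF, Q=9μC, V=3.00V)
Op 1: CLOSE 2-1: Q_total=26.00, C_total=7.00, V=3.71; Q2=11.14, Q1=14.86; dissipated=1.339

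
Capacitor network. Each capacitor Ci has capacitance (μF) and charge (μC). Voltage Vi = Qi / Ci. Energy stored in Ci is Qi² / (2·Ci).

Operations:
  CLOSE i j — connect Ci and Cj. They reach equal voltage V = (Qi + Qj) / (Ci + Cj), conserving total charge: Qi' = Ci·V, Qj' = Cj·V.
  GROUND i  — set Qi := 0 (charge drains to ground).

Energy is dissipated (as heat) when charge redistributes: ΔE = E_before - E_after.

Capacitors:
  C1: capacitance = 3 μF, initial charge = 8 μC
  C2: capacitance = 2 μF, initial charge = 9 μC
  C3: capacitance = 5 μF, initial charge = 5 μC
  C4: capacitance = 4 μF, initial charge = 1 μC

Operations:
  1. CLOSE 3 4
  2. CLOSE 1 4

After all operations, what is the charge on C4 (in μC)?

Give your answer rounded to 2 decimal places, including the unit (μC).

Answer: 6.10 μC

Derivation:
Initial: C1(3μF, Q=8μC, V=2.67V), C2(2μF, Q=9μC, V=4.50V), C3(5μF, Q=5μC, V=1.00V), C4(4μF, Q=1μC, V=0.25V)
Op 1: CLOSE 3-4: Q_total=6.00, C_total=9.00, V=0.67; Q3=3.33, Q4=2.67; dissipated=0.625
Op 2: CLOSE 1-4: Q_total=10.67, C_total=7.00, V=1.52; Q1=4.57, Q4=6.10; dissipated=3.429
Final charges: Q1=4.57, Q2=9.00, Q3=3.33, Q4=6.10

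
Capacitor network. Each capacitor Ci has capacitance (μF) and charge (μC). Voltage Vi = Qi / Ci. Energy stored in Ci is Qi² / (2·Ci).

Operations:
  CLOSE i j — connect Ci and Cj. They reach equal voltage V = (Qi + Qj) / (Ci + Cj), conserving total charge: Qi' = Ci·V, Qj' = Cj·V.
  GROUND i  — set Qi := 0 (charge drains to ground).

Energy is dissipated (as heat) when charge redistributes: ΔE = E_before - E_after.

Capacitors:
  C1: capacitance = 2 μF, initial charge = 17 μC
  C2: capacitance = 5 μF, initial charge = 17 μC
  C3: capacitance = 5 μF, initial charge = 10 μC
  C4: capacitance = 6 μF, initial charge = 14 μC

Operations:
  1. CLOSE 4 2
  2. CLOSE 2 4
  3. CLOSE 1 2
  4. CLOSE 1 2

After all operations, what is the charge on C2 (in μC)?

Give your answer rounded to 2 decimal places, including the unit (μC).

Answer: 22.21 μC

Derivation:
Initial: C1(2μF, Q=17μC, V=8.50V), C2(5μF, Q=17μC, V=3.40V), C3(5μF, Q=10μC, V=2.00V), C4(6μF, Q=14μC, V=2.33V)
Op 1: CLOSE 4-2: Q_total=31.00, C_total=11.00, V=2.82; Q4=16.91, Q2=14.09; dissipated=1.552
Op 2: CLOSE 2-4: Q_total=31.00, C_total=11.00, V=2.82; Q2=14.09, Q4=16.91; dissipated=0.000
Op 3: CLOSE 1-2: Q_total=31.09, C_total=7.00, V=4.44; Q1=8.88, Q2=22.21; dissipated=23.059
Op 4: CLOSE 1-2: Q_total=31.09, C_total=7.00, V=4.44; Q1=8.88, Q2=22.21; dissipated=0.000
Final charges: Q1=8.88, Q2=22.21, Q3=10.00, Q4=16.91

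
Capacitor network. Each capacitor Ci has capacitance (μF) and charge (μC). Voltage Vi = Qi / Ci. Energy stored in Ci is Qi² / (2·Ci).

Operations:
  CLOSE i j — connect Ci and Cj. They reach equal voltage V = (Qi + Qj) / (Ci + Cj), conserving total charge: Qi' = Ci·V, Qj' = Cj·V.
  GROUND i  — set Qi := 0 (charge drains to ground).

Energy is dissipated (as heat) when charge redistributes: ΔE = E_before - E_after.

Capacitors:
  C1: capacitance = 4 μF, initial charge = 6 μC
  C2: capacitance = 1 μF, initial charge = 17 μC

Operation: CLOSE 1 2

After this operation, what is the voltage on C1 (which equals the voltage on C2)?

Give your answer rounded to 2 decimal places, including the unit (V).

Initial: C1(4μF, Q=6μC, V=1.50V), C2(1μF, Q=17μC, V=17.00V)
Op 1: CLOSE 1-2: Q_total=23.00, C_total=5.00, V=4.60; Q1=18.40, Q2=4.60; dissipated=96.100

Answer: 4.60 V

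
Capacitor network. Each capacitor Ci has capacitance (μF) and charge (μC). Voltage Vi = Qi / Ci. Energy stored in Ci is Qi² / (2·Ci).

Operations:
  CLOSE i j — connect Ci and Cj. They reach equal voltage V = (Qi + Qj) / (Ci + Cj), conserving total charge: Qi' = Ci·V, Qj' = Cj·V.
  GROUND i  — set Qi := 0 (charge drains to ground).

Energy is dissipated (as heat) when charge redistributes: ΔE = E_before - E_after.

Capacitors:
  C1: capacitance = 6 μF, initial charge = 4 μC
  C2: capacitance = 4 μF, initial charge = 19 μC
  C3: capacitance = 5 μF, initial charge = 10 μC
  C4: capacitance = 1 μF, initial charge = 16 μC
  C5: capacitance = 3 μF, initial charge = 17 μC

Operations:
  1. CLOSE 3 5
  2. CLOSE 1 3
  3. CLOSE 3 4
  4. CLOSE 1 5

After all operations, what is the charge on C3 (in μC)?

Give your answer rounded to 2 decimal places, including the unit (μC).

Initial: C1(6μF, Q=4μC, V=0.67V), C2(4μF, Q=19μC, V=4.75V), C3(5μF, Q=10μC, V=2.00V), C4(1μF, Q=16μC, V=16.00V), C5(3μF, Q=17μC, V=5.67V)
Op 1: CLOSE 3-5: Q_total=27.00, C_total=8.00, V=3.38; Q3=16.88, Q5=10.12; dissipated=12.604
Op 2: CLOSE 1-3: Q_total=20.88, C_total=11.00, V=1.90; Q1=11.39, Q3=9.49; dissipated=10.002
Op 3: CLOSE 3-4: Q_total=25.49, C_total=6.00, V=4.25; Q3=21.24, Q4=4.25; dissipated=82.864
Op 4: CLOSE 1-5: Q_total=21.51, C_total=9.00, V=2.39; Q1=14.34, Q5=7.17; dissipated=2.182
Final charges: Q1=14.34, Q2=19.00, Q3=21.24, Q4=4.25, Q5=7.17

Answer: 21.24 μC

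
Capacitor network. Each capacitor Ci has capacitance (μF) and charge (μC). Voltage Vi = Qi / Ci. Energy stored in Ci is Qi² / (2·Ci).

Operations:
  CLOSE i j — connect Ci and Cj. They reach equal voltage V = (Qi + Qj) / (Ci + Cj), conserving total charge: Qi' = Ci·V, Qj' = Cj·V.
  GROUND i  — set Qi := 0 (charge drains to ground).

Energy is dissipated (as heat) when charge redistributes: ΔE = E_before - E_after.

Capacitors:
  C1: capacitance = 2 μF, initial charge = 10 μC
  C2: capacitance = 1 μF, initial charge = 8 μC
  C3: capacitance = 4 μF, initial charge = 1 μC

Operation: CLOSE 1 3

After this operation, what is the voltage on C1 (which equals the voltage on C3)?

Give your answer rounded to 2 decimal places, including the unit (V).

Initial: C1(2μF, Q=10μC, V=5.00V), C2(1μF, Q=8μC, V=8.00V), C3(4μF, Q=1μC, V=0.25V)
Op 1: CLOSE 1-3: Q_total=11.00, C_total=6.00, V=1.83; Q1=3.67, Q3=7.33; dissipated=15.042

Answer: 1.83 V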